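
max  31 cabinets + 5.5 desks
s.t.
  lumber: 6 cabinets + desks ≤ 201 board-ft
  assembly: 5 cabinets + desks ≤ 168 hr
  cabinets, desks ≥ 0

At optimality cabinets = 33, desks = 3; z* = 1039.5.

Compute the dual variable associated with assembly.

Both lumber and assembly are binding at x*.
From A_Bᵀ y = c: 6·y_lumber + 5·y_assembly = 31; 1·y_lumber + 1·y_assembly = 5.5.
This yields shadow prices y_lumber = 3.5, y_assembly = 2.
Shadow price of assembly = 2.

2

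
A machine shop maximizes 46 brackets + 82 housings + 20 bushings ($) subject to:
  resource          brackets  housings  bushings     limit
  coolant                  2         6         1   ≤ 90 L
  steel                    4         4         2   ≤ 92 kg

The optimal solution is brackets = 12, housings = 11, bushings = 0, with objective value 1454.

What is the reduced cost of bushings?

Check each constraint at x*: coolant 90/90 (tight); steel 92/92 (tight).
From A_Bᵀ y = c: 2·y_coolant + 4·y_steel = 46; 6·y_coolant + 4·y_steel = 82.
This yields shadow prices y_coolant = 9, y_steel = 7.
Reduced cost of bushings: c₃ − yᵀa₃ = 20 − (9·1 + 7·2) = 20 − 23 = -3.

-3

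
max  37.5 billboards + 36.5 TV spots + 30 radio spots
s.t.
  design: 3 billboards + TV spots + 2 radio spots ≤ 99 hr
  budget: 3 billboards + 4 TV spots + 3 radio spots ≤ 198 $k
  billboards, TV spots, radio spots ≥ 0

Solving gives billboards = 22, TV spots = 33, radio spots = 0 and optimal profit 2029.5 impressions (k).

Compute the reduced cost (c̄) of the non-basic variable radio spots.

Both design and budget are binding at x*.
The binding rows give the dual system: 3·y_design + 3·y_budget = 37.5 and 1·y_design + 4·y_budget = 36.5.
This yields shadow prices y_design = 4.5, y_budget = 8.
Reduced cost of radio spots: c₃ − yᵀa₃ = 30 − (4.5·2 + 8·3) = 30 − 33 = -3.

-3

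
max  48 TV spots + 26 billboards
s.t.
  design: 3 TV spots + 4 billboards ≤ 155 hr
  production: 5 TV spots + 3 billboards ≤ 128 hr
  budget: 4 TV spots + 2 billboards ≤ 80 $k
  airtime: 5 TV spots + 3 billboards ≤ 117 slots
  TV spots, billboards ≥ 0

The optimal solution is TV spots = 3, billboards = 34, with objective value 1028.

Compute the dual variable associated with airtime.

4

At the optimum: design uses 145 of 155 (slack = 10); production uses 117 of 128 (slack = 11); budget uses 80 of 80 (binding); airtime uses 117 of 117 (binding).
By complementary slackness, y = 0 for the non-binding constraints.
From A_Bᵀ y = c: 4·y_budget + 5·y_airtime = 48; 2·y_budget + 3·y_airtime = 26.
This yields shadow prices y_budget = 7, y_airtime = 4.
Shadow price of airtime = 4.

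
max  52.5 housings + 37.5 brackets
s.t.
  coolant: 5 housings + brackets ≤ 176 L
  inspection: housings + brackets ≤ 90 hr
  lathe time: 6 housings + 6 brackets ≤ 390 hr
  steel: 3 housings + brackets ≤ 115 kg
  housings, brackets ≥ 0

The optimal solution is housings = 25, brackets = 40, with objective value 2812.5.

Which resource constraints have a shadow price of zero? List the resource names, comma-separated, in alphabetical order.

coolant: 165/176 (slack 11)
inspection: 65/90 (slack 25)
lathe time: 390/390 (binding)
steel: 115/115 (binding)
By complementary slackness, a constraint with positive slack has shadow price 0 → coolant, inspection.

coolant, inspection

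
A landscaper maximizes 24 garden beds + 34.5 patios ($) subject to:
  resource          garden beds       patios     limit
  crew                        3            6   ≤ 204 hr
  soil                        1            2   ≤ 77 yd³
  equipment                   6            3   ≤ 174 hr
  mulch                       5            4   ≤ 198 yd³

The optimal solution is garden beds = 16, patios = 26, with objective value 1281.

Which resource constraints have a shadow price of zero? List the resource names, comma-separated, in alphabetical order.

mulch, soil

crew: 204/204 (binding)
soil: 68/77 (slack 9)
equipment: 174/174 (binding)
mulch: 184/198 (slack 14)
By complementary slackness, a constraint with positive slack has shadow price 0 → mulch, soil.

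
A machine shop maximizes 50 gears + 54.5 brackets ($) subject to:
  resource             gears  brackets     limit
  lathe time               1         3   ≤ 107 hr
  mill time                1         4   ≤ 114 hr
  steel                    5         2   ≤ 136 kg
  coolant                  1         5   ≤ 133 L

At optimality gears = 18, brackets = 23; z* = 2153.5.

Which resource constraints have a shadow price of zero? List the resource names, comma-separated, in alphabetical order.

lathe time, mill time

lathe time: 87/107 (slack 20)
mill time: 110/114 (slack 4)
steel: 136/136 (binding)
coolant: 133/133 (binding)
By complementary slackness, a constraint with positive slack has shadow price 0 → lathe time, mill time.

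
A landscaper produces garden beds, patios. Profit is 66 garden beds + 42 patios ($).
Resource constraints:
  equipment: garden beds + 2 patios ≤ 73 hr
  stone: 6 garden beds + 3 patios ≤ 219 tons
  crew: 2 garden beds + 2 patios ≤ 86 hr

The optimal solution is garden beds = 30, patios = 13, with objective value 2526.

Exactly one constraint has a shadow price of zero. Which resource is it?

equipment: 56/73 (slack 17)
stone: 219/219 (binding)
crew: 86/86 (binding)
By complementary slackness, a constraint with positive slack has shadow price 0 → equipment.

equipment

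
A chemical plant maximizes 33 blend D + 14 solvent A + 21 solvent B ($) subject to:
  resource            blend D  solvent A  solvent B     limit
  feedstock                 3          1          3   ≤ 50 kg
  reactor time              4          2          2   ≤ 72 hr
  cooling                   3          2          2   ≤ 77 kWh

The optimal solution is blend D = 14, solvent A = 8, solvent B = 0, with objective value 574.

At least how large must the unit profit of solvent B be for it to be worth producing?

24

Check each constraint at x*: feedstock 50/50 (tight); reactor time 72/72 (tight); cooling 58/77 (slack 19).
By complementary slackness, y = 0 for the non-binding constraint.
From A_Bᵀ y = c: 3·y_feedstock + 4·y_reactor time = 33; 1·y_feedstock + 2·y_reactor time = 14.
→ y_feedstock = 5 and y_reactor time = 4.5.
solvent B enters the basis when its profit ≥ yᵀa₃ = 5·3 + 4.5·2 = 24.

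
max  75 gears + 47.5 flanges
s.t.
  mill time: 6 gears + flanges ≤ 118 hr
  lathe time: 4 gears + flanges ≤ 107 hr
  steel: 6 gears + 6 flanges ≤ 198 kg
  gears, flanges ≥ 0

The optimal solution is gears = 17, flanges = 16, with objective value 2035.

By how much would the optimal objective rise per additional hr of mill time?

Check each constraint at x*: mill time 118/118 (tight); lathe time 84/107 (slack 23); steel 198/198 (tight).
By complementary slackness, y = 0 for the non-binding constraint.
Dual feasibility on the basic columns requires 6·y_mill time + 6·y_steel = 75, 1·y_mill time + 6·y_steel = 47.5.
Solving: y_mill time = 5.5, y_steel = 7.
Shadow price of mill time = 5.5.

5.5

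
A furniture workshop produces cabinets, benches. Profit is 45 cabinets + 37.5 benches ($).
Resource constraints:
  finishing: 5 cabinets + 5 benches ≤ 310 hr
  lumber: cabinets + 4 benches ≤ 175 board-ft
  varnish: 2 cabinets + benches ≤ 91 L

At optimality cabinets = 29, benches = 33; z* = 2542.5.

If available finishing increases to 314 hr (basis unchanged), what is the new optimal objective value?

At the optimum: finishing uses 310 of 310 (binding); lumber uses 161 of 175 (slack = 14); varnish uses 91 of 91 (binding).
Since lumber is not tight, its dual is 0.
Dual feasibility on the basic columns requires 5·y_finishing + 2·y_varnish = 45, 5·y_finishing + 1·y_varnish = 37.5.
Solving: y_finishing = 6, y_varnish = 7.5.
Δz = y_finishing·Δb = 6 × (4) = 24, so new z* = 2542.5 + 24 = 2566.5.

2566.5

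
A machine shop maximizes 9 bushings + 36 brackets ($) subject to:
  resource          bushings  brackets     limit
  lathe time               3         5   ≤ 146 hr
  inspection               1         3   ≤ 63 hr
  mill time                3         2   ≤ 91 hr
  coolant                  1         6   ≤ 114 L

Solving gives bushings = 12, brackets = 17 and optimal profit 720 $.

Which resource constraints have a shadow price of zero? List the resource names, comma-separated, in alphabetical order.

lathe time, mill time

lathe time: 121/146 (slack 25)
inspection: 63/63 (binding)
mill time: 70/91 (slack 21)
coolant: 114/114 (binding)
By complementary slackness, a constraint with positive slack has shadow price 0 → lathe time, mill time.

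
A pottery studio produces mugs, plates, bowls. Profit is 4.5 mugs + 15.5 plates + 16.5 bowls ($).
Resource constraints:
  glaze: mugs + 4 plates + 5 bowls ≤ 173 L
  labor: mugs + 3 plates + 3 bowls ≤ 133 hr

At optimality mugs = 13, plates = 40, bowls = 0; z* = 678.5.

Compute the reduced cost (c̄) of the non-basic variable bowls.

At the optimum: glaze uses 173 of 173 (binding); labor uses 133 of 133 (binding).
Dual feasibility on the basic columns requires 1·y_glaze + 1·y_labor = 4.5, 4·y_glaze + 3·y_labor = 15.5.
→ y_glaze = 2 and y_labor = 2.5.
Reduced cost of bowls: c₃ − yᵀa₃ = 16.5 − (2·5 + 2.5·3) = 16.5 − 17.5 = -1.

-1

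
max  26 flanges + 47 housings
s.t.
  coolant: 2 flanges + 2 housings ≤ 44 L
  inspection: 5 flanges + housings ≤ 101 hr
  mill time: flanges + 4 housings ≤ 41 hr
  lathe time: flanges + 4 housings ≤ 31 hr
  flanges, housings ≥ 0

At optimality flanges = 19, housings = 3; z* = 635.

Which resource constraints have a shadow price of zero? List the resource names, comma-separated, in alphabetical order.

inspection, mill time

coolant: 44/44 (binding)
inspection: 98/101 (slack 3)
mill time: 31/41 (slack 10)
lathe time: 31/31 (binding)
By complementary slackness, a constraint with positive slack has shadow price 0 → inspection, mill time.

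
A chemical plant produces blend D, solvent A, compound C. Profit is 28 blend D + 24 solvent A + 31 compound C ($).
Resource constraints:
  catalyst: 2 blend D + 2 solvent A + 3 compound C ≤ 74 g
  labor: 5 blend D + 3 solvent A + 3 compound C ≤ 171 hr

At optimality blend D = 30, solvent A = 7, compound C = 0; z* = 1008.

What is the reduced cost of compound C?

At the optimum: catalyst uses 74 of 74 (binding); labor uses 171 of 171 (binding).
The binding rows give the dual system: 2·y_catalyst + 5·y_labor = 28 and 2·y_catalyst + 3·y_labor = 24.
This yields shadow prices y_catalyst = 9, y_labor = 2.
Reduced cost of compound C: c₃ − yᵀa₃ = 31 − (9·3 + 2·3) = 31 − 33 = -2.

-2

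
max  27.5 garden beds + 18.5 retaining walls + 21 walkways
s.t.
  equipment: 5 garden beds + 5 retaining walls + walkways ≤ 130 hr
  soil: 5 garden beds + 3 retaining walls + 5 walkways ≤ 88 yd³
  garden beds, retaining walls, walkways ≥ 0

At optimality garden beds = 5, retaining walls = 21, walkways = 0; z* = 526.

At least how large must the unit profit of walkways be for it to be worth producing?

Check each constraint at x*: equipment 130/130 (tight); soil 88/88 (tight).
From A_Bᵀ y = c: 5·y_equipment + 5·y_soil = 27.5; 5·y_equipment + 3·y_soil = 18.5.
→ y_equipment = 1 and y_soil = 4.5.
walkways enters the basis when its profit ≥ yᵀa₃ = 1·1 + 4.5·5 = 23.5.

23.5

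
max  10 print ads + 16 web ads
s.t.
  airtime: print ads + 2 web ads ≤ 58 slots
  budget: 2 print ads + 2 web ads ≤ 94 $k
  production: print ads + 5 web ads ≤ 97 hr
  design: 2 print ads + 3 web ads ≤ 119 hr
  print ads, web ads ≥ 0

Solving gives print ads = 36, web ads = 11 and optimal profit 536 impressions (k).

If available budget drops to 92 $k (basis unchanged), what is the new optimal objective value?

Binding: airtime and budget. Non-binding: production (6 unused), design (14 unused).
By complementary slackness, y = 0 for the non-binding constraints.
The binding rows give the dual system: 1·y_airtime + 2·y_budget = 10 and 2·y_airtime + 2·y_budget = 16.
→ y_airtime = 6 and y_budget = 2.
Δz = y_budget·Δb = 2 × (-2) = -4, so new z* = 536 − 4 = 532.

532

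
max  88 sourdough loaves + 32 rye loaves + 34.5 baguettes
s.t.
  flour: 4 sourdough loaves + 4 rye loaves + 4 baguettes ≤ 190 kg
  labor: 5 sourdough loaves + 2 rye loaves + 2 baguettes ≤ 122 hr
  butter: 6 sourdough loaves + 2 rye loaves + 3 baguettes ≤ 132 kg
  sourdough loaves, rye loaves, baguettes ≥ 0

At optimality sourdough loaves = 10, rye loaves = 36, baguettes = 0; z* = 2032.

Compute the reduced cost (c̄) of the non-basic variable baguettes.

At the optimum: flour uses 184 of 190 (slack = 6); labor uses 122 of 122 (binding); butter uses 132 of 132 (binding).
Slack constraints have shadow price 0 (complementary slackness).
The binding rows give the dual system: 5·y_labor + 6·y_butter = 88 and 2·y_labor + 2·y_butter = 32.
Solving: y_labor = 8, y_butter = 8.
Reduced cost of baguettes: c₃ − yᵀa₃ = 34.5 − (8·2 + 8·3) = 34.5 − 40 = -5.5.

-5.5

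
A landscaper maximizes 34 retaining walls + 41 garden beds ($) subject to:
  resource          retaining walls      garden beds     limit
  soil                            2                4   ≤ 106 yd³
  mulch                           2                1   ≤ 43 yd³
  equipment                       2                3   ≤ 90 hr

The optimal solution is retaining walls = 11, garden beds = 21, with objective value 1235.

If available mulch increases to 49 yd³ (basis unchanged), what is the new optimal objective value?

1289

Binding: soil and mulch. Non-binding: equipment (5 unused).
Slack constraints have shadow price 0 (complementary slackness).
The binding rows give the dual system: 2·y_soil + 2·y_mulch = 34 and 4·y_soil + 1·y_mulch = 41.
→ y_soil = 8 and y_mulch = 9.
Δz = y_mulch·Δb = 9 × (6) = 54, so new z* = 1235 + 54 = 1289.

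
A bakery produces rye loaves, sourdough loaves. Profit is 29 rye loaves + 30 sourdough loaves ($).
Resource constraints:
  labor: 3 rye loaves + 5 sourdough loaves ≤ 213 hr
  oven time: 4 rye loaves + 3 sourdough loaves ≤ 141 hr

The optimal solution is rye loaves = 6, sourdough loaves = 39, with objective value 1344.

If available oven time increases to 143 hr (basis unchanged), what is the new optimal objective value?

1354

At the optimum: labor uses 213 of 213 (binding); oven time uses 141 of 141 (binding).
The binding rows give the dual system: 3·y_labor + 4·y_oven time = 29 and 5·y_labor + 3·y_oven time = 30.
This yields shadow prices y_labor = 3, y_oven time = 5.
Δz = y_oven time·Δb = 5 × (2) = 10, so new z* = 1344 + 10 = 1354.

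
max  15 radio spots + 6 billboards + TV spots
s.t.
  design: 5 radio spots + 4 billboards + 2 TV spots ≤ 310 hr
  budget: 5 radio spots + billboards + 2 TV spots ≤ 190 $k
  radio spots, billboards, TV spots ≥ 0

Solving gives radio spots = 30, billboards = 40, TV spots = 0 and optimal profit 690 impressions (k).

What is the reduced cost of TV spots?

-5

At the optimum: design uses 310 of 310 (binding); budget uses 190 of 190 (binding).
From A_Bᵀ y = c: 5·y_design + 5·y_budget = 15; 4·y_design + 1·y_budget = 6.
Solving: y_design = 1, y_budget = 2.
Reduced cost of TV spots: c₃ − yᵀa₃ = 1 − (1·2 + 2·2) = 1 − 6 = -5.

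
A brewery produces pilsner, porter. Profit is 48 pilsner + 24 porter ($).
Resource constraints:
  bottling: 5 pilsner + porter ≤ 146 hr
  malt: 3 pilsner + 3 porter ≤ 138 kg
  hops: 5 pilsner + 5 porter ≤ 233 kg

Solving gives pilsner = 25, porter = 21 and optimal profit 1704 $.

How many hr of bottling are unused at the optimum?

0

bottling used = 5·25 + 1·21 = 146; slack = 146 − 146 = 0.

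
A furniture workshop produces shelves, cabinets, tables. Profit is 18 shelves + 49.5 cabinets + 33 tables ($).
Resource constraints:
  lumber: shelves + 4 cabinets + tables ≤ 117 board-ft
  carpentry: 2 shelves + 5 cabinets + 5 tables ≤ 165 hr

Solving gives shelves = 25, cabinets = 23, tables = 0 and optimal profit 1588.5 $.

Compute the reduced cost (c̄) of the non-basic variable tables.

-7.5

At the optimum: lumber uses 117 of 117 (binding); carpentry uses 165 of 165 (binding).
Dual feasibility on the basic columns requires 1·y_lumber + 2·y_carpentry = 18, 4·y_lumber + 5·y_carpentry = 49.5.
Solving: y_lumber = 3, y_carpentry = 7.5.
Reduced cost of tables: c₃ − yᵀa₃ = 33 − (3·1 + 7.5·5) = 33 − 40.5 = -7.5.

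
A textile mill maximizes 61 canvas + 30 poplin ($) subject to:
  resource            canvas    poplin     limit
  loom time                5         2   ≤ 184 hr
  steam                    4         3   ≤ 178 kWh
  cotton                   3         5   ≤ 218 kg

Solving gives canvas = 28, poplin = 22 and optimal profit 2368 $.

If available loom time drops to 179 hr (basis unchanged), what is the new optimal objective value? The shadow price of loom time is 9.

2323

Δb = -5, so new z* = 2368 + (9)·(-5) = 2368 − 45 = 2323.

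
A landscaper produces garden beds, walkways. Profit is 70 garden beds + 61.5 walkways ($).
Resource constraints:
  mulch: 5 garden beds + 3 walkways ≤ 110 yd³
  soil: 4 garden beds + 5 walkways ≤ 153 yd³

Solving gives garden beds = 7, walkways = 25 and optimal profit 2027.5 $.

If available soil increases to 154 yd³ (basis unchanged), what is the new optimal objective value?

Both mulch and soil are binding at x*.
From A_Bᵀ y = c: 5·y_mulch + 4·y_soil = 70; 3·y_mulch + 5·y_soil = 61.5.
Solving: y_mulch = 8, y_soil = 7.5.
Δz = y_soil·Δb = 7.5 × (1) = 7.5, so new z* = 2027.5 + 7.5 = 2035.

2035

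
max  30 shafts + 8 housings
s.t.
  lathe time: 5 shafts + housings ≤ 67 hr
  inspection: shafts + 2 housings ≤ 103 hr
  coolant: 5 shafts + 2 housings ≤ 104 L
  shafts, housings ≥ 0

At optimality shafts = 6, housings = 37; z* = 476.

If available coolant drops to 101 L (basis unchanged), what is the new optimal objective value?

Check each constraint at x*: lathe time 67/67 (tight); inspection 80/103 (slack 23); coolant 104/104 (tight).
By complementary slackness, y = 0 for the non-binding constraint.
Dual feasibility on the basic columns requires 5·y_lathe time + 5·y_coolant = 30, 1·y_lathe time + 2·y_coolant = 8.
This yields shadow prices y_lathe time = 4, y_coolant = 2.
Δz = y_coolant·Δb = 2 × (-3) = -6, so new z* = 476 − 6 = 470.

470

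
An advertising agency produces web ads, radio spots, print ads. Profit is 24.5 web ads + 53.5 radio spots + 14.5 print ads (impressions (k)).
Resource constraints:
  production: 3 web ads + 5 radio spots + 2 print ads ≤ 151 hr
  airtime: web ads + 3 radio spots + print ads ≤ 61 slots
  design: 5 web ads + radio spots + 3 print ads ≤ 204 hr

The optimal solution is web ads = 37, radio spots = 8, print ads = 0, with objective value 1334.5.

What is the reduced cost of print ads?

At the optimum: production uses 151 of 151 (binding); airtime uses 61 of 61 (binding); design uses 193 of 204 (slack = 11).
By complementary slackness, y = 0 for the non-binding constraint.
Dual feasibility on the basic columns requires 3·y_production + 1·y_airtime = 24.5, 5·y_production + 3·y_airtime = 53.5.
This yields shadow prices y_production = 5, y_airtime = 9.5.
Reduced cost of print ads: c₃ − yᵀa₃ = 14.5 − (5·2 + 9.5·1) = 14.5 − 19.5 = -5.

-5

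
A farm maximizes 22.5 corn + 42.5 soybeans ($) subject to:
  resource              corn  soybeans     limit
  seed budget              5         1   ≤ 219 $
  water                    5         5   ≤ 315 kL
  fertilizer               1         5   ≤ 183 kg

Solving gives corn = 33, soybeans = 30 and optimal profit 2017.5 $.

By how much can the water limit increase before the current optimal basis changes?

Binding constraints: water, fertilizer. The basis is B = [[5,5],[1,5]] with det 20.
Per unit increase in water, x* moves by d = (0.25, -0.05).
The basis stays optimal until seed budget becomes binding; allowable increase = 20 kL.

20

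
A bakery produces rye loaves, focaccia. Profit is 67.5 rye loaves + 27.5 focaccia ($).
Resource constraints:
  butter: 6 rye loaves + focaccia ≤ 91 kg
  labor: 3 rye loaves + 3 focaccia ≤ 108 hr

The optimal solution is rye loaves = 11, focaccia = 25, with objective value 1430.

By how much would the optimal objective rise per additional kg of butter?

At the optimum: butter uses 91 of 91 (binding); labor uses 108 of 108 (binding).
Dual feasibility on the basic columns requires 6·y_butter + 3·y_labor = 67.5, 1·y_butter + 3·y_labor = 27.5.
Solving: y_butter = 8, y_labor = 6.5.
Shadow price of butter = 8.

8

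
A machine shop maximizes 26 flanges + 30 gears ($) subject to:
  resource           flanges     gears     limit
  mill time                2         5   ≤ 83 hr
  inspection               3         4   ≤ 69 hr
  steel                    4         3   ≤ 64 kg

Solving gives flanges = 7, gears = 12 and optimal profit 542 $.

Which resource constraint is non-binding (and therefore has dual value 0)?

mill time: 74/83 (slack 9)
inspection: 69/69 (binding)
steel: 64/64 (binding)
By complementary slackness, a constraint with positive slack has shadow price 0 → mill time.

mill time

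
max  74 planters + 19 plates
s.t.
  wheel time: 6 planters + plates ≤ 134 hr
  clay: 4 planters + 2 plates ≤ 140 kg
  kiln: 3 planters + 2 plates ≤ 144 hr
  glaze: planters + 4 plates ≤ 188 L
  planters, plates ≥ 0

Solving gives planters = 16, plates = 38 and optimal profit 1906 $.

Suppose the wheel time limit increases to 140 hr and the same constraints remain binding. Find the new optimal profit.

Check each constraint at x*: wheel time 134/134 (tight); clay 140/140 (tight); kiln 124/144 (slack 20); glaze 168/188 (slack 20).
Since kiln, glaze are not tight, their duals are 0.
From A_Bᵀ y = c: 6·y_wheel time + 4·y_clay = 74; 1·y_wheel time + 2·y_clay = 19.
Solving: y_wheel time = 9, y_clay = 5.
Δz = y_wheel time·Δb = 9 × (6) = 54, so new z* = 1906 + 54 = 1960.

1960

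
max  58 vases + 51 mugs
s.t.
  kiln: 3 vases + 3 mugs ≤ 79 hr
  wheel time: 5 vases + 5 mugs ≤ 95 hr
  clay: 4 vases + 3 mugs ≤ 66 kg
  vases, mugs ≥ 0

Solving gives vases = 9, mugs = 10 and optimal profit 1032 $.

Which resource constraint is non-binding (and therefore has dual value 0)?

kiln

kiln: 57/79 (slack 22)
wheel time: 95/95 (binding)
clay: 66/66 (binding)
By complementary slackness, a constraint with positive slack has shadow price 0 → kiln.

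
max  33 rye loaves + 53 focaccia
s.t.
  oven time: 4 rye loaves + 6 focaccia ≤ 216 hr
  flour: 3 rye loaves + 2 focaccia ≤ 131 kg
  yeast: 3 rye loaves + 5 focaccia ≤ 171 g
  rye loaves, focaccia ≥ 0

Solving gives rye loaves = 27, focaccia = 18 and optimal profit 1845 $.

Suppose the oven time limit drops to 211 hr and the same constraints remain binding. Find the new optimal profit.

Check each constraint at x*: oven time 216/216 (tight); flour 117/131 (slack 14); yeast 171/171 (tight).
Since flour is not tight, its dual is 0.
Dual feasibility on the basic columns requires 4·y_oven time + 3·y_yeast = 33, 6·y_oven time + 5·y_yeast = 53.
Solving: y_oven time = 3, y_yeast = 7.
Δz = y_oven time·Δb = 3 × (-5) = -15, so new z* = 1845 − 15 = 1830.

1830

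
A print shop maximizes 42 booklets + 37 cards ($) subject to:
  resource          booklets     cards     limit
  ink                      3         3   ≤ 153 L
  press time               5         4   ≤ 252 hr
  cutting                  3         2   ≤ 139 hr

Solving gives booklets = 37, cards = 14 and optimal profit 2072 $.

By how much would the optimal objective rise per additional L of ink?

9

Binding: ink and cutting. Non-binding: press time (11 unused).
By complementary slackness, y = 0 for the non-binding constraint.
Dual feasibility on the basic columns requires 3·y_ink + 3·y_cutting = 42, 3·y_ink + 2·y_cutting = 37.
This yields shadow prices y_ink = 9, y_cutting = 5.
Shadow price of ink = 9.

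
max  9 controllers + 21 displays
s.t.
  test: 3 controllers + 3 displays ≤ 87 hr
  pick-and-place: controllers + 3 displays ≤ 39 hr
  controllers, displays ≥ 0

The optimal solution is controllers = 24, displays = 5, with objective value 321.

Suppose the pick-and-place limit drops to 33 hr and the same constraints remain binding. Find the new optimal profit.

At the optimum: test uses 87 of 87 (binding); pick-and-place uses 39 of 39 (binding).
The binding rows give the dual system: 3·y_test + 1·y_pick-and-place = 9 and 3·y_test + 3·y_pick-and-place = 21.
→ y_test = 1 and y_pick-and-place = 6.
Δz = y_pick-and-place·Δb = 6 × (-6) = -36, so new z* = 321 − 36 = 285.

285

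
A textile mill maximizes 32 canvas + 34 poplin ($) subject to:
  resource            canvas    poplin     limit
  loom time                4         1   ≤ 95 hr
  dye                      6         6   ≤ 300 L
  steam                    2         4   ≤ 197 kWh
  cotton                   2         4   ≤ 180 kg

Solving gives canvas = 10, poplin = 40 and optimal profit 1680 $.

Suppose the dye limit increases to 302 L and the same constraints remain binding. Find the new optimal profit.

1690

At the optimum: loom time uses 80 of 95 (slack = 15); dye uses 300 of 300 (binding); steam uses 180 of 197 (slack = 17); cotton uses 180 of 180 (binding).
By complementary slackness, y = 0 for the non-binding constraints.
The binding rows give the dual system: 6·y_dye + 2·y_cotton = 32 and 6·y_dye + 4·y_cotton = 34.
This yields shadow prices y_dye = 5, y_cotton = 1.
Δz = y_dye·Δb = 5 × (2) = 10, so new z* = 1680 + 10 = 1690.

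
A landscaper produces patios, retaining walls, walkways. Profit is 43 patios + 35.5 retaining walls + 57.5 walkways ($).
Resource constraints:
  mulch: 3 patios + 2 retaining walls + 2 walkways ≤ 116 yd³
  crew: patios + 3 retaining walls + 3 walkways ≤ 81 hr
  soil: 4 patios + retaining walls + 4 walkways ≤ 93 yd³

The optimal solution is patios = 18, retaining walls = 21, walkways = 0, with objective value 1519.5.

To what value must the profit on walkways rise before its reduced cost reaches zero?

Check each constraint at x*: mulch 96/116 (slack 20); crew 81/81 (tight); soil 93/93 (tight).
By complementary slackness, y = 0 for the non-binding constraint.
Dual feasibility on the basic columns requires 1·y_crew + 4·y_soil = 43, 3·y_crew + 1·y_soil = 35.5.
This yields shadow prices y_crew = 9, y_soil = 8.5.
walkways enters the basis when its profit ≥ yᵀa₃ = 9·3 + 8.5·4 = 61.

61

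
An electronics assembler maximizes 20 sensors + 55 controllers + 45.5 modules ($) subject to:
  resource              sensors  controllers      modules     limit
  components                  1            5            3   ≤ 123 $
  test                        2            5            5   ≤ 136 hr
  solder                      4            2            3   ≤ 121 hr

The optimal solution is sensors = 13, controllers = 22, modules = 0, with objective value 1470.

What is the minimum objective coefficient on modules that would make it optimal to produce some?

51

Binding: components and test. Non-binding: solder (25 unused).
By complementary slackness, y = 0 for the non-binding constraint.
The binding rows give the dual system: 1·y_components + 2·y_test = 20 and 5·y_components + 5·y_test = 55.
Solving: y_components = 2, y_test = 9.
modules enters the basis when its profit ≥ yᵀa₃ = 2·3 + 9·5 = 51.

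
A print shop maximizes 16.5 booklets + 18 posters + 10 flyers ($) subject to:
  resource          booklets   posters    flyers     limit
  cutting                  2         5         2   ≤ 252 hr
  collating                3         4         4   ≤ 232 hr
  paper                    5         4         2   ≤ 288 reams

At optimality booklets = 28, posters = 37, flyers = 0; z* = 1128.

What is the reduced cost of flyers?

-5

Binding: collating and paper. Non-binding: cutting (11 unused).
Since cutting is not tight, its dual is 0.
Dual feasibility on the basic columns requires 3·y_collating + 5·y_paper = 16.5, 4·y_collating + 4·y_paper = 18.
→ y_collating = 3 and y_paper = 1.5.
Reduced cost of flyers: c₃ − yᵀa₃ = 10 − (3·4 + 1.5·2) = 10 − 15 = -5.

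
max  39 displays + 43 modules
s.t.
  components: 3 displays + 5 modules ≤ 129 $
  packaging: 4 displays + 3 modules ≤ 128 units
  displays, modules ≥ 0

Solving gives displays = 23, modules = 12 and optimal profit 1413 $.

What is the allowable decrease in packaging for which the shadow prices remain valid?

50.6

Binding constraints: components, packaging. The basis is B = [[3,5],[4,3]] with det -11.
Per unit decrease in packaging, x* moves by d = (-0.4545, 0.2727).
The basis stays optimal until displays reaches 0; allowable decrease = 50.6 units.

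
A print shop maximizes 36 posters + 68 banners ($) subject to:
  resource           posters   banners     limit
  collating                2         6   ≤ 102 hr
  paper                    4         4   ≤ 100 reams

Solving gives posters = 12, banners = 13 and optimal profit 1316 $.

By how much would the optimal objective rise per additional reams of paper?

5

Both collating and paper are binding at x*.
Dual feasibility on the basic columns requires 2·y_collating + 4·y_paper = 36, 6·y_collating + 4·y_paper = 68.
→ y_collating = 8 and y_paper = 5.
Shadow price of paper = 5.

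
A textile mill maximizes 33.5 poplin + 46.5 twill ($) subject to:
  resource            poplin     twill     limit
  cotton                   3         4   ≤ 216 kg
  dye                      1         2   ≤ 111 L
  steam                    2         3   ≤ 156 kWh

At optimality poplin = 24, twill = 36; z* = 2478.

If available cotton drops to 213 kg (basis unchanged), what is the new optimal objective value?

2455.5

Check each constraint at x*: cotton 216/216 (tight); dye 96/111 (slack 15); steam 156/156 (tight).
By complementary slackness, y = 0 for the non-binding constraint.
The binding rows give the dual system: 3·y_cotton + 2·y_steam = 33.5 and 4·y_cotton + 3·y_steam = 46.5.
→ y_cotton = 7.5 and y_steam = 5.5.
Δz = y_cotton·Δb = 7.5 × (-3) = -22.5, so new z* = 2478 − 22.5 = 2455.5.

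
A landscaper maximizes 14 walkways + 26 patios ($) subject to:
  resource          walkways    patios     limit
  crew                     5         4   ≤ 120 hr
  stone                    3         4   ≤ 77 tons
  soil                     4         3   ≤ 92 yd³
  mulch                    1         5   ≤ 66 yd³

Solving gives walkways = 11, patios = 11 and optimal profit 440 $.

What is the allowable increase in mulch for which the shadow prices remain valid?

Binding constraints: stone, mulch. The basis is B = [[3,4],[1,5]] with det 11.
Per unit increase in mulch, x* moves by d = (-0.3636, 0.2727).
The basis stays optimal until walkways reaches 0; allowable increase = 30.25 yd³.

30.25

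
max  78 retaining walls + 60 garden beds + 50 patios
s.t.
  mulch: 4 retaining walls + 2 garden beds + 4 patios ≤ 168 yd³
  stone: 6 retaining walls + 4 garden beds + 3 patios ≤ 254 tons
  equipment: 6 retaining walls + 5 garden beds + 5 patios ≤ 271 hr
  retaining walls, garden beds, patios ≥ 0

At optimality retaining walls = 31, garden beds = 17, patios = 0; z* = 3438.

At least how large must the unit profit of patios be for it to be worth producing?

55

Binding: stone and equipment. Non-binding: mulch (10 unused).
Since mulch is not tight, its dual is 0.
From A_Bᵀ y = c: 6·y_stone + 6·y_equipment = 78; 4·y_stone + 5·y_equipment = 60.
Solving: y_stone = 5, y_equipment = 8.
patios enters the basis when its profit ≥ yᵀa₃ = 5·3 + 8·5 = 55.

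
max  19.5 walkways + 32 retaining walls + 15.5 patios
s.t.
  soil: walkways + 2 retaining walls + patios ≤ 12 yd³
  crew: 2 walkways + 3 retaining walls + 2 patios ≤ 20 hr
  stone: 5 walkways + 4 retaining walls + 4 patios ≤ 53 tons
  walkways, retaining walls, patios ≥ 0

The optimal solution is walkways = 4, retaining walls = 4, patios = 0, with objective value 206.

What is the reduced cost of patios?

Check each constraint at x*: soil 12/12 (tight); crew 20/20 (tight); stone 36/53 (slack 17).
Since stone is not tight, its dual is 0.
From A_Bᵀ y = c: 1·y_soil + 2·y_crew = 19.5; 2·y_soil + 3·y_crew = 32.
→ y_soil = 5.5 and y_crew = 7.
Reduced cost of patios: c₃ − yᵀa₃ = 15.5 − (5.5·1 + 7·2) = 15.5 − 19.5 = -4.

-4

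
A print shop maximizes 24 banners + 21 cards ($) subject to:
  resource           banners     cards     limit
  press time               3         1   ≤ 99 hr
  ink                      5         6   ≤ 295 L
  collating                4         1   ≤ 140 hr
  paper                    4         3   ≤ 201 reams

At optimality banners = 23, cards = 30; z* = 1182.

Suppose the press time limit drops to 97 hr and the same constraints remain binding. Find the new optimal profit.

At the optimum: press time uses 99 of 99 (binding); ink uses 295 of 295 (binding); collating uses 122 of 140 (slack = 18); paper uses 182 of 201 (slack = 19).
By complementary slackness, y = 0 for the non-binding constraints.
From A_Bᵀ y = c: 3·y_press time + 5·y_ink = 24; 1·y_press time + 6·y_ink = 21.
This yields shadow prices y_press time = 3, y_ink = 3.
Δz = y_press time·Δb = 3 × (-2) = -6, so new z* = 1182 − 6 = 1176.

1176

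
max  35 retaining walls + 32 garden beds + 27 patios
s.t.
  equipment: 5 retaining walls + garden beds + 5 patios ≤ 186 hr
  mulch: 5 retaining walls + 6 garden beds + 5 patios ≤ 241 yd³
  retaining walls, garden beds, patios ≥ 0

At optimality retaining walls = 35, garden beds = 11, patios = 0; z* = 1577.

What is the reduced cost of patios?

At the optimum: equipment uses 186 of 186 (binding); mulch uses 241 of 241 (binding).
The binding rows give the dual system: 5·y_equipment + 5·y_mulch = 35 and 1·y_equipment + 6·y_mulch = 32.
Solving: y_equipment = 2, y_mulch = 5.
Reduced cost of patios: c₃ − yᵀa₃ = 27 − (2·5 + 5·5) = 27 − 35 = -8.

-8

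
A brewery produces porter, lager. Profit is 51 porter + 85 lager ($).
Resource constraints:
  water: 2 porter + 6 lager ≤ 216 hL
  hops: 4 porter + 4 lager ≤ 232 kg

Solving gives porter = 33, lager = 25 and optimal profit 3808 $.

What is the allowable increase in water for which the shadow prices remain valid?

132

Binding constraints: water, hops. The basis is B = [[2,6],[4,4]] with det -16.
Per unit increase in water, x* moves by d = (-0.25, 0.25).
The basis stays optimal until porter reaches 0; allowable increase = 132 hL.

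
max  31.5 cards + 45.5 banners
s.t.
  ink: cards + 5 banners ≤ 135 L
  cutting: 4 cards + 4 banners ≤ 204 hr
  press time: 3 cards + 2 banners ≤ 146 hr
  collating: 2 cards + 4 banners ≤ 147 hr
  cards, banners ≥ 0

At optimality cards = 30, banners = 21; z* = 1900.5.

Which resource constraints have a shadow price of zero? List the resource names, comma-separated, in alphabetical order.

ink: 135/135 (binding)
cutting: 204/204 (binding)
press time: 132/146 (slack 14)
collating: 144/147 (slack 3)
By complementary slackness, a constraint with positive slack has shadow price 0 → collating, press time.

collating, press time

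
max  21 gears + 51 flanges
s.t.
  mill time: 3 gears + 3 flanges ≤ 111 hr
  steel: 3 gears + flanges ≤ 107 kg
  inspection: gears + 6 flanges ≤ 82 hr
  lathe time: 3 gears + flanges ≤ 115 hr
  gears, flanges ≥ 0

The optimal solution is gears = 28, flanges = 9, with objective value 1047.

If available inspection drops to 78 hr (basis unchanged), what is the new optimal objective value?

Check each constraint at x*: mill time 111/111 (tight); steel 93/107 (slack 14); inspection 82/82 (tight); lathe time 93/115 (slack 22).
Since steel, lathe time are not tight, their duals are 0.
Dual feasibility on the basic columns requires 3·y_mill time + 1·y_inspection = 21, 3·y_mill time + 6·y_inspection = 51.
This yields shadow prices y_mill time = 5, y_inspection = 6.
Δz = y_inspection·Δb = 6 × (-4) = -24, so new z* = 1047 − 24 = 1023.

1023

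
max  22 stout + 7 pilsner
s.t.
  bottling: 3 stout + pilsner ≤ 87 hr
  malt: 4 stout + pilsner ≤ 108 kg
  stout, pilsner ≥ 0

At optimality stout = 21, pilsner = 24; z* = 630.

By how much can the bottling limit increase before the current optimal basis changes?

Binding constraints: bottling, malt. The basis is B = [[3,1],[4,1]] with det -1.
Per unit increase in bottling, x* moves by d = (-1, 4).
The basis stays optimal until stout reaches 0; allowable increase = 21 hr.

21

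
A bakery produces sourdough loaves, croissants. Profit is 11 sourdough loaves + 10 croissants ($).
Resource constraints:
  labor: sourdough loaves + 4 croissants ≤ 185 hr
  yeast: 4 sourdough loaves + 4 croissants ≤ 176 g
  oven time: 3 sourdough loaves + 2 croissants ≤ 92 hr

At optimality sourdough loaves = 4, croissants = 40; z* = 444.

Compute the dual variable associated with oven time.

1

Check each constraint at x*: labor 164/185 (slack 21); yeast 176/176 (tight); oven time 92/92 (tight).
Since labor is not tight, its dual is 0.
The binding rows give the dual system: 4·y_yeast + 3·y_oven time = 11 and 4·y_yeast + 2·y_oven time = 10.
→ y_yeast = 2 and y_oven time = 1.
Shadow price of oven time = 1.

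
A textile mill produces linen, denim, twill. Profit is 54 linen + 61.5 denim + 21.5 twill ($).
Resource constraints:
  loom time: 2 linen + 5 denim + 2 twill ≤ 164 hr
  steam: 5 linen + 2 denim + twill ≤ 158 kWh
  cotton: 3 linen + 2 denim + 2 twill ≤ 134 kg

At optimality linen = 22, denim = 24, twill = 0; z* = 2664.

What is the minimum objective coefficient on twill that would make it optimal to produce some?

Binding: loom time and steam. Non-binding: cotton (20 unused).
Slack constraints have shadow price 0 (complementary slackness).
From A_Bᵀ y = c: 2·y_loom time + 5·y_steam = 54; 5·y_loom time + 2·y_steam = 61.5.
→ y_loom time = 9.5 and y_steam = 7.
twill enters the basis when its profit ≥ yᵀa₃ = 9.5·2 + 7·1 = 26.

26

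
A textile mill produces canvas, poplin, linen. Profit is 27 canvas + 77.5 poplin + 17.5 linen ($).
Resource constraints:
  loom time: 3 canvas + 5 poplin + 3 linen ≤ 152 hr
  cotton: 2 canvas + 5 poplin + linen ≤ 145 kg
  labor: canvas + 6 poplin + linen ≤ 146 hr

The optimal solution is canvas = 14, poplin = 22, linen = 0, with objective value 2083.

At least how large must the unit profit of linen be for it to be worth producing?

Check each constraint at x*: loom time 152/152 (tight); cotton 138/145 (slack 7); labor 146/146 (tight).
By complementary slackness, y = 0 for the non-binding constraint.
The binding rows give the dual system: 3·y_loom time + 1·y_labor = 27 and 5·y_loom time + 6·y_labor = 77.5.
Solving: y_loom time = 6.5, y_labor = 7.5.
linen enters the basis when its profit ≥ yᵀa₃ = 6.5·3 + 7.5·1 = 27.

27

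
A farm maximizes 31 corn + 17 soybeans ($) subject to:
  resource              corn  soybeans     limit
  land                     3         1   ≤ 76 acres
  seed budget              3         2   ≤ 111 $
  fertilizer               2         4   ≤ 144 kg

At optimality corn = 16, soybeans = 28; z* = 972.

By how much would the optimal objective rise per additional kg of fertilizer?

Binding: land and fertilizer. Non-binding: seed budget (7 unused).
By complementary slackness, y = 0 for the non-binding constraint.
The binding rows give the dual system: 3·y_land + 2·y_fertilizer = 31 and 1·y_land + 4·y_fertilizer = 17.
This yields shadow prices y_land = 9, y_fertilizer = 2.
Shadow price of fertilizer = 2.

2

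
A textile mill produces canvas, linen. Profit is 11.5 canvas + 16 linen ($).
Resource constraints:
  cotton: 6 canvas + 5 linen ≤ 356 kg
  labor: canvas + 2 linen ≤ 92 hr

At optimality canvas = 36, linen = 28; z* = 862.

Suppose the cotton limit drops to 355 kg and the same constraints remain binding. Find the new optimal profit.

861

Check each constraint at x*: cotton 356/356 (tight); labor 92/92 (tight).
The binding rows give the dual system: 6·y_cotton + 1·y_labor = 11.5 and 5·y_cotton + 2·y_labor = 16.
→ y_cotton = 1 and y_labor = 5.5.
Δz = y_cotton·Δb = 1 × (-1) = -1, so new z* = 862 − 1 = 861.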